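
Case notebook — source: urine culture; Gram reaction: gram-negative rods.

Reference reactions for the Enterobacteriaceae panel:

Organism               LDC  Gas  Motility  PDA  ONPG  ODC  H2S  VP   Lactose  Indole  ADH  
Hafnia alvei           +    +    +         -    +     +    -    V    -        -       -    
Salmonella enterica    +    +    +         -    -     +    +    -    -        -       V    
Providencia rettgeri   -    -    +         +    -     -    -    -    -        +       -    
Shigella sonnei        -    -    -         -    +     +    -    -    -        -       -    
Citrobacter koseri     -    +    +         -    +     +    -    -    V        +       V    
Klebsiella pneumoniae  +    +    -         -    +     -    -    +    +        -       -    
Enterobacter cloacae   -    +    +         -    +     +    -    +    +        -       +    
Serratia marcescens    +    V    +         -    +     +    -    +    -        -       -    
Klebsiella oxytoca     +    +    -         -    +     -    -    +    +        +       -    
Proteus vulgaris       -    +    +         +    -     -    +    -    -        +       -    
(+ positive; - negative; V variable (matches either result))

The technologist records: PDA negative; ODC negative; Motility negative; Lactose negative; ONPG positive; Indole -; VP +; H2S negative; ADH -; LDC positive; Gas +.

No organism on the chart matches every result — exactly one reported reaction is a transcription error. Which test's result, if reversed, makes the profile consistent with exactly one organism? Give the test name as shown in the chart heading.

As reported, no row in the chart matches all 11 reactions.
Reversing LDC → still no organism matches.
Reversing Lactose (to +) → unique match: Klebsiella pneumoniae.
Reversing PDA → still no organism matches.
Reversing VP → still no organism matches.
Reversing Gas → still no organism matches.
Reversing ODC → still no organism matches.
Reversing Motility → still no organism matches.
Reversing ONPG → still no organism matches.
Reversing Indole → still no organism matches.
Reversing H2S → still no organism matches.
Reversing ADH → still no organism matches.

Lactose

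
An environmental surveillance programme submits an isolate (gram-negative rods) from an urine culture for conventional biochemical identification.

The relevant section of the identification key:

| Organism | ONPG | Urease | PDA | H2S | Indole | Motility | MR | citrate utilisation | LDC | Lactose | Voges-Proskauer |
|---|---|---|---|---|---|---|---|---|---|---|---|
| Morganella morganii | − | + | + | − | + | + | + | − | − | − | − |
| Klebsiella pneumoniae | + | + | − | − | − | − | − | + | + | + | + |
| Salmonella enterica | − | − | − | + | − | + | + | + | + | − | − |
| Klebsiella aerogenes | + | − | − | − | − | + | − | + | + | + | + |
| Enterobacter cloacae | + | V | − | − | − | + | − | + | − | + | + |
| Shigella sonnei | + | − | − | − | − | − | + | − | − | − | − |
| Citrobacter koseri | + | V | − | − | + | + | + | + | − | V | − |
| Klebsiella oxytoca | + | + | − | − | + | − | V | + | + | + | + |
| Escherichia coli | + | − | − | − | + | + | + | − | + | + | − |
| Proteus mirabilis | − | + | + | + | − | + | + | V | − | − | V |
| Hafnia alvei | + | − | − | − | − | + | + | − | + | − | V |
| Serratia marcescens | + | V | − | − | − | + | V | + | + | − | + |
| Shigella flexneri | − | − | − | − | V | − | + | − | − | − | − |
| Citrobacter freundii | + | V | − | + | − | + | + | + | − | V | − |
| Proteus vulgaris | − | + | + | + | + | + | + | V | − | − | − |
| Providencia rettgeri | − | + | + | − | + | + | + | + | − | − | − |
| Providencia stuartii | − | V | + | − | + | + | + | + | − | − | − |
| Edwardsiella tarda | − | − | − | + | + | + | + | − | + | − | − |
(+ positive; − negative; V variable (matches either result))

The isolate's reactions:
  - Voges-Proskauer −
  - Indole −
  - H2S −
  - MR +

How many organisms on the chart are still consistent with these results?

3

MR +: excludes Klebsiella pneumoniae, Klebsiella aerogenes, Enterobacter cloacae — 15 left.
H2S −: excludes 5 organisms — 10 left.
Voges-Proskauer −: excludes Klebsiella oxytoca, Serratia marcescens — 8 left.
Indole −: excludes 5 organisms — 3 left.
Still consistent: Hafnia alvei, Shigella flexneri, Shigella sonnei.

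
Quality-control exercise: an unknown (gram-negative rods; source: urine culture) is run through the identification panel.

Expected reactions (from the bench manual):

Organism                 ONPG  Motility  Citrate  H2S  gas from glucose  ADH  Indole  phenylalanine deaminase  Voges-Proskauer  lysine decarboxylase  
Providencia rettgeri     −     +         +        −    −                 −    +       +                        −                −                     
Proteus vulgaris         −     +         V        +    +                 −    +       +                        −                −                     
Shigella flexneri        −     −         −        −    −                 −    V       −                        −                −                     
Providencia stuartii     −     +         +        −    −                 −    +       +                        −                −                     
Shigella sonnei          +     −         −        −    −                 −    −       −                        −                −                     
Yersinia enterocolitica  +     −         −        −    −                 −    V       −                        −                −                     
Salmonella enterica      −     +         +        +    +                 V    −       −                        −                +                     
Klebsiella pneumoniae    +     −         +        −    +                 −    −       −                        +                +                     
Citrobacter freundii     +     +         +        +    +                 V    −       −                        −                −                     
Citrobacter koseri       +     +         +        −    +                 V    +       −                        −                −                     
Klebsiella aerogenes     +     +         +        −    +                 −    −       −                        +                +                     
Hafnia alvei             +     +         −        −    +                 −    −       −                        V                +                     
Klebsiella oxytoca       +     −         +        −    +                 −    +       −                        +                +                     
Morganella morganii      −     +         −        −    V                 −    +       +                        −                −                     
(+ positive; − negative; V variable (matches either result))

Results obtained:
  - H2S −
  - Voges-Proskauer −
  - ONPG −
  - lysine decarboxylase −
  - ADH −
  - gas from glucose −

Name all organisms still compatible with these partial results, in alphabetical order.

Morganella morganii, Providencia rettgeri, Providencia stuartii, Shigella flexneri

Voges-Proskauer −: excludes Klebsiella pneumoniae, Klebsiella aerogenes, Klebsiella oxytoca — 11 left.
H2S −: excludes Proteus vulgaris, Salmonella enterica, Citrobacter freundii — 8 left.
ONPG −: excludes Shigella sonnei, Yersinia enterocolitica, Citrobacter koseri, Hafnia alvei — 4 left.
lysine decarboxylase −: all 4 remaining candidates are consistent.
gas from glucose −: all 4 remaining candidates are consistent.
ADH −: all 4 remaining candidates are consistent.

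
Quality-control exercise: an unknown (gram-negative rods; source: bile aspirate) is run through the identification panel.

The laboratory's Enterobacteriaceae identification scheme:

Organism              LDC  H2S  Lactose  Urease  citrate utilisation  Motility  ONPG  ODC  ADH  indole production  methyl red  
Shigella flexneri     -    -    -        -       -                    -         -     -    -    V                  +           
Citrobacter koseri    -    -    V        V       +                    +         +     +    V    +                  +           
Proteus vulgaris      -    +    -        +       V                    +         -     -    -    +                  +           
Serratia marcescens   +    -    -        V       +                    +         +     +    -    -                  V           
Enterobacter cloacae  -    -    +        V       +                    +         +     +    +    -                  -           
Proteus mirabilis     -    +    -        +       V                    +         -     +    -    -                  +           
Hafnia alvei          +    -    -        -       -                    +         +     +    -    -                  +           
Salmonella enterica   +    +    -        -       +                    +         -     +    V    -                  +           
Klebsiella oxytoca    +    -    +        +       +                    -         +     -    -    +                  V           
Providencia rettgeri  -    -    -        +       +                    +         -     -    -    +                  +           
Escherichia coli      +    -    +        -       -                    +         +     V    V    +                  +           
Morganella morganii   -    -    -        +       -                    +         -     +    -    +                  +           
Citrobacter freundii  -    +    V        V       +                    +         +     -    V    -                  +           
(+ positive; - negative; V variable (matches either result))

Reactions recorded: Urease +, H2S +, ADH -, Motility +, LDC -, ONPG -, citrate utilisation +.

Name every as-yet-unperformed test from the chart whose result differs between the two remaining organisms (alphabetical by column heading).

indole production, ODC

LDC -: excludes 5 organisms — 8 left.
ADH -: excludes Enterobacter cloacae — 7 left.
citrate utilisation +: excludes Shigella flexneri, Morganella morganii — 5 left.
Motility +: all 5 remaining candidates are consistent.
Urease +: all 5 remaining candidates are consistent.
H2S +: excludes Citrobacter koseri, Providencia rettgeri — 3 left.
ONPG -: excludes Citrobacter freundii — 2 left.
Two candidates remain: Proteus mirabilis and Proteus vulgaris.
  Lactose: - vs - — same for both, does not separate.
  ODC: Proteus mirabilis +, Proteus vulgaris - — discriminates.
  indole production: Proteus mirabilis -, Proteus vulgaris + — discriminates.
  methyl red: + vs + — same for both, does not separate.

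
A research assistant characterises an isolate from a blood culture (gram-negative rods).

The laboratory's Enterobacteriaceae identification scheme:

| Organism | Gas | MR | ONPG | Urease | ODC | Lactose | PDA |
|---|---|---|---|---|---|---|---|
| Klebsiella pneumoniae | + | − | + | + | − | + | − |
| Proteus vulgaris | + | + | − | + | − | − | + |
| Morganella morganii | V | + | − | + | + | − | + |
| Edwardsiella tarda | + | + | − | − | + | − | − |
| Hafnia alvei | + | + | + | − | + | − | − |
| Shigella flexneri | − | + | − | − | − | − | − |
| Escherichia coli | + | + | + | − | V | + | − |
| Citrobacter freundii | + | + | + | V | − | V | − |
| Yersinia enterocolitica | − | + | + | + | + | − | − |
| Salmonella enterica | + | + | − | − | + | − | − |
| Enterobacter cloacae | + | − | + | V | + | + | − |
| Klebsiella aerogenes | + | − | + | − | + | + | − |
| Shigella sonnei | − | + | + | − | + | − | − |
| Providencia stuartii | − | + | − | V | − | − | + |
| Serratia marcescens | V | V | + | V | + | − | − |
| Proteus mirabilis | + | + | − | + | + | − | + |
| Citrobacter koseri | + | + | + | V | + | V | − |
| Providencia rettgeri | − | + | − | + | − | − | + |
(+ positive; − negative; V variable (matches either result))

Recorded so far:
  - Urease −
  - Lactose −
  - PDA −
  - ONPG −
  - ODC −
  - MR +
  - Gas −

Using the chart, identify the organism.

Shigella flexneri

ODC −: excludes 11 organisms — 7 left.
Lactose −: excludes Klebsiella pneumoniae, Escherichia coli — 5 left.
Gas −: excludes Proteus vulgaris, Citrobacter freundii — 3 left.
Urease −: excludes Providencia rettgeri — 2 left.
MR +: all 2 remaining candidates are consistent.
ONPG −: all 2 remaining candidates are consistent.
PDA −: excludes Providencia stuartii — 1 left.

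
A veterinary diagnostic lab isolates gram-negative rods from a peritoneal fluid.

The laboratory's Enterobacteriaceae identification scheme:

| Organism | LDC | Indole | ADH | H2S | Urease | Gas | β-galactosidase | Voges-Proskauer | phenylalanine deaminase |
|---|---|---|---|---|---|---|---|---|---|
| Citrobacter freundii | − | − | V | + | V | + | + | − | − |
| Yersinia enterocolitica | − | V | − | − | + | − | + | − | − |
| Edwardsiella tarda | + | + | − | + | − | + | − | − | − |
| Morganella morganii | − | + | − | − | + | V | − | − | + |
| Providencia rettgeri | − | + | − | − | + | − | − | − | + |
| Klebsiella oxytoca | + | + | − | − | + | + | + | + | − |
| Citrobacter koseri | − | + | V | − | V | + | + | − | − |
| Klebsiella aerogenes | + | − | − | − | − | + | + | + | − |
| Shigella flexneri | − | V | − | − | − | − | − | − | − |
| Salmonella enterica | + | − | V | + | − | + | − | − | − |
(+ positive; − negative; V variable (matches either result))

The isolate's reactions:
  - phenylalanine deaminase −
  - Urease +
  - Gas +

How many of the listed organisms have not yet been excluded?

3

Gas +: excludes Yersinia enterocolitica, Providencia rettgeri, Shigella flexneri — 7 left.
Urease +: excludes Edwardsiella tarda, Klebsiella aerogenes, Salmonella enterica — 4 left.
phenylalanine deaminase −: excludes Morganella morganii — 3 left.
Still consistent: Citrobacter freundii, Citrobacter koseri, Klebsiella oxytoca.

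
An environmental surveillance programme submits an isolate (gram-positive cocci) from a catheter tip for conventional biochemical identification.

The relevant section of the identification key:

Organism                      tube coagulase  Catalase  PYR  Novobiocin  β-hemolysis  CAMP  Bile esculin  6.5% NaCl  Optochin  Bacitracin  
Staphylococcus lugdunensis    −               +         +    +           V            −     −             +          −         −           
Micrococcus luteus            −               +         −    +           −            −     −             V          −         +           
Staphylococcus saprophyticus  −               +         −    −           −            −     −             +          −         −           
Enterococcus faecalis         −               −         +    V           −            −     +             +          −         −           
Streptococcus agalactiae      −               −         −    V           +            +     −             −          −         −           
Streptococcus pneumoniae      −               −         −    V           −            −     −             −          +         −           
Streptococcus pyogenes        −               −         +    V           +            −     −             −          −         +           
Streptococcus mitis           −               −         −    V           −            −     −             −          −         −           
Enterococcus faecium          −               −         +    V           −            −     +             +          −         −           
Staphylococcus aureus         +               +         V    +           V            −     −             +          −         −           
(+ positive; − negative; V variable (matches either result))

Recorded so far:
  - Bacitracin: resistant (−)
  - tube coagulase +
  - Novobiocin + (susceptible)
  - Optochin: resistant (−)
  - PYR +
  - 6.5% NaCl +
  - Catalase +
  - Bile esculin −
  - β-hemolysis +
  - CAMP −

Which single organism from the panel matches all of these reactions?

CAMP −: excludes Streptococcus agalactiae — 9 left.
Optochin −: excludes Streptococcus pneumoniae — 8 left.
Bacitracin −: excludes Micrococcus luteus, Streptococcus pyogenes — 6 left.
Catalase +: excludes Enterococcus faecalis, Streptococcus mitis, Enterococcus faecium — 3 left.
Bile esculin −: all 3 remaining candidates are consistent.
PYR +: excludes Staphylococcus saprophyticus — 2 left.
β-hemolysis +: all 2 remaining candidates are consistent.
Novobiocin +: all 2 remaining candidates are consistent.
tube coagulase +: excludes Staphylococcus lugdunensis — 1 left.
6.5% NaCl +: the one remaining candidate is consistent.

Staphylococcus aureus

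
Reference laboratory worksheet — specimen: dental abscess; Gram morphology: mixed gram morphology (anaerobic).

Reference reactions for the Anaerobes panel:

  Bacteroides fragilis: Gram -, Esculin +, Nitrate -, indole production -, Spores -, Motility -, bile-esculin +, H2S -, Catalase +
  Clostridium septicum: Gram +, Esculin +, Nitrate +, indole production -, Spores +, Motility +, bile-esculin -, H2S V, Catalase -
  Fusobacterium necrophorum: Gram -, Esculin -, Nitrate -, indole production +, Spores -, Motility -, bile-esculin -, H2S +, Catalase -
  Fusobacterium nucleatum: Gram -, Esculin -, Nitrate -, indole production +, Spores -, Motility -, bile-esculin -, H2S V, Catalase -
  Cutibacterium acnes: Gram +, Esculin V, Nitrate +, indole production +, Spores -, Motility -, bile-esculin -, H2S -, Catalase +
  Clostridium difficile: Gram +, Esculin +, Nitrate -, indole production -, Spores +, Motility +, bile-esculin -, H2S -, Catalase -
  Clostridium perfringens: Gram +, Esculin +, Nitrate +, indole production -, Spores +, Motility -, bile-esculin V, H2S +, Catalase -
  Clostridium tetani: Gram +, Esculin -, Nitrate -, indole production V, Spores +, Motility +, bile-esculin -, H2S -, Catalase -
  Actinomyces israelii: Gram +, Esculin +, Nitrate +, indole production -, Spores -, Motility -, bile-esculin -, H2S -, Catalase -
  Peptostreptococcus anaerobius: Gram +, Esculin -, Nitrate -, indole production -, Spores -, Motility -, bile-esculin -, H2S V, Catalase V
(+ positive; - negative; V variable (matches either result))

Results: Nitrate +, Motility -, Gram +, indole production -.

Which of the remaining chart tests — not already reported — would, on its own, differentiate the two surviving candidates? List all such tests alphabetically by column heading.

H2S, Spores

indole production -: excludes Fusobacterium necrophorum, Fusobacterium nucleatum, Cutibacterium acnes — 7 left.
Nitrate +: excludes Bacteroides fragilis, Clostridium difficile, Clostridium tetani, Peptostreptococcus anaerobius — 3 left.
Gram +: all 3 remaining candidates are consistent.
Motility -: excludes Clostridium septicum — 2 left.
Two candidates remain: Actinomyces israelii and Clostridium perfringens.
  Esculin: + vs + — same for both, does not separate.
  Spores: Actinomyces israelii -, Clostridium perfringens + — discriminates.
  bile-esculin: - vs V — variable for at least one, does not separate.
  H2S: Actinomyces israelii -, Clostridium perfringens + — discriminates.
  Catalase: - vs - — same for both, does not separate.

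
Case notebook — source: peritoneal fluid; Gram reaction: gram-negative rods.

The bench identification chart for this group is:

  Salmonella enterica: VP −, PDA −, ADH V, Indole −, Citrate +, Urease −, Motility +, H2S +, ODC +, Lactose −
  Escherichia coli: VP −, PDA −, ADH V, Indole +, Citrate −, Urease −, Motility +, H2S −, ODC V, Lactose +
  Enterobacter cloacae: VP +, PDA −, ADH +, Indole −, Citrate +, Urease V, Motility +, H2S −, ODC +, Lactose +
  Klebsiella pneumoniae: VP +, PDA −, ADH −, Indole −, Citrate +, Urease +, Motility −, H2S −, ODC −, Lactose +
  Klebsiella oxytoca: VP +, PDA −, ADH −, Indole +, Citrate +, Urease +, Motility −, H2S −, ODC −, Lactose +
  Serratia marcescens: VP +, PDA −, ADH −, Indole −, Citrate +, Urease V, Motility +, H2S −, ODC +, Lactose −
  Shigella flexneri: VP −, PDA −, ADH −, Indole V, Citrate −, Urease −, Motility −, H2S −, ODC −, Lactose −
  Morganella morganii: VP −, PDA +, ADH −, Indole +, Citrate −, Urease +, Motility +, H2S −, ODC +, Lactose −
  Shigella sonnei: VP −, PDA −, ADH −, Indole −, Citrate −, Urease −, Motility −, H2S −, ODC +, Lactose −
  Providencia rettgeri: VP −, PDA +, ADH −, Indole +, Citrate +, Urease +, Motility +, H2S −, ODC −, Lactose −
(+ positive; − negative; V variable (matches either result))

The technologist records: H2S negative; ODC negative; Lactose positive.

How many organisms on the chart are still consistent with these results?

3

ODC −: excludes 5 organisms — 5 left.
Lactose +: excludes Shigella flexneri, Providencia rettgeri — 3 left.
H2S −: all 3 remaining candidates are consistent.
Still consistent: Escherichia coli, Klebsiella oxytoca, Klebsiella pneumoniae.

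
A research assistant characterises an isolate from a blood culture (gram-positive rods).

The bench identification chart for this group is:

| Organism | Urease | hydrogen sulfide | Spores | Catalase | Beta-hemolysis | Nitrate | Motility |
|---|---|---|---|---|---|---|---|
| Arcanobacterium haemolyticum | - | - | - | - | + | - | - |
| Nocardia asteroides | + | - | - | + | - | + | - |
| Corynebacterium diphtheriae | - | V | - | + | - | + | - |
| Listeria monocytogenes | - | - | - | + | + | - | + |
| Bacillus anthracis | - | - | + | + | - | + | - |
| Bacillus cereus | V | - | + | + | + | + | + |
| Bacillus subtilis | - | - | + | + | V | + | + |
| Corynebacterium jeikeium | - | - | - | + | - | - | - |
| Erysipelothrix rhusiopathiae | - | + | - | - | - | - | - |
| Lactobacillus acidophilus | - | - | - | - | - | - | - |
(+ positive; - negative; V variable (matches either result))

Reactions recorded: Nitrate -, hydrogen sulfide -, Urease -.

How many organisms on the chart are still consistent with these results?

4

Nitrate -: excludes 5 organisms — 5 left.
hydrogen sulfide -: excludes Erysipelothrix rhusiopathiae — 4 left.
Urease -: all 4 remaining candidates are consistent.
Still consistent: Arcanobacterium haemolyticum, Corynebacterium jeikeium, Lactobacillus acidophilus, Listeria monocytogenes.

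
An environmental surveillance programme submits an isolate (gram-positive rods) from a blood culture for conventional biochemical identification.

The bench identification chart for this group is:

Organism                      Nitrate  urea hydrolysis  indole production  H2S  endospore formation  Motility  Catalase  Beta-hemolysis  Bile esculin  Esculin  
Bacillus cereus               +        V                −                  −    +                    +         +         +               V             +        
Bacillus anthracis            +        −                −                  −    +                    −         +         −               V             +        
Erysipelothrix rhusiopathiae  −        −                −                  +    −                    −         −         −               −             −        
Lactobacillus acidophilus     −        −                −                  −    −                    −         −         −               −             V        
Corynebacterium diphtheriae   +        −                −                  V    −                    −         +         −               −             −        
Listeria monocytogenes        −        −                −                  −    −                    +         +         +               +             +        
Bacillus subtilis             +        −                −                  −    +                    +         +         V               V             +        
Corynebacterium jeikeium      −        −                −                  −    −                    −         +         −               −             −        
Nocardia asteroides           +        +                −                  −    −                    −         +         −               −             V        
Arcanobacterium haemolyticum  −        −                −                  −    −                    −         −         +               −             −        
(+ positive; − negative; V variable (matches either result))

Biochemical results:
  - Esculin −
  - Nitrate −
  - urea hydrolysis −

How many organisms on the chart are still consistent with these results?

Nitrate −: excludes 5 organisms — 5 left.
urea hydrolysis −: all 5 remaining candidates are consistent.
Esculin −: excludes Listeria monocytogenes — 4 left.
Still consistent: Arcanobacterium haemolyticum, Corynebacterium jeikeium, Erysipelothrix rhusiopathiae, Lactobacillus acidophilus.

4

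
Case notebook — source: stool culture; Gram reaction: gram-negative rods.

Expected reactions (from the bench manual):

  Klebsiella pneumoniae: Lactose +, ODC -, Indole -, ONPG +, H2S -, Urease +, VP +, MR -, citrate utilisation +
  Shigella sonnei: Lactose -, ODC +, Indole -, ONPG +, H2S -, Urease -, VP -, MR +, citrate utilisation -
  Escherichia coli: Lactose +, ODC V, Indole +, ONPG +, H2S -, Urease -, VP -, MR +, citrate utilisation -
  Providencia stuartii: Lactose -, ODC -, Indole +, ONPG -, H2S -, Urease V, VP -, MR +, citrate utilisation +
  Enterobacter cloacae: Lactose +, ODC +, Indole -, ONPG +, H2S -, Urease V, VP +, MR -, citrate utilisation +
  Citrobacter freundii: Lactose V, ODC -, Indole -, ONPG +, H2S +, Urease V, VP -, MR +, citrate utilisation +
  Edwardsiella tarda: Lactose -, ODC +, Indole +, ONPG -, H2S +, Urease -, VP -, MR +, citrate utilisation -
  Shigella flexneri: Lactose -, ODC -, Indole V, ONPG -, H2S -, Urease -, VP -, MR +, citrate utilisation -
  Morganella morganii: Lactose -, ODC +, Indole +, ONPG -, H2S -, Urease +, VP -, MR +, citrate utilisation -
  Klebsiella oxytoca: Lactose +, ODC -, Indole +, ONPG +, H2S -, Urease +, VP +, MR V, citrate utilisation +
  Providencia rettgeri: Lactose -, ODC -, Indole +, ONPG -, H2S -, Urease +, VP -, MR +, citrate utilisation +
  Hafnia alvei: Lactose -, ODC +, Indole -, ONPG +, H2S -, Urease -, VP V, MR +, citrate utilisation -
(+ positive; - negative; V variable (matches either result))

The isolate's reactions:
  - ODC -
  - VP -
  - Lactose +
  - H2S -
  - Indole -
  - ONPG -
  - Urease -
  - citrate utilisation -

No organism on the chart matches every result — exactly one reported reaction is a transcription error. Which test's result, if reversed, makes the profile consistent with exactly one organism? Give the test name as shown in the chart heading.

As reported, no row in the chart matches all 8 reactions.
Reversing Urease → still no organism matches.
Reversing ODC → still no organism matches.
Reversing citrate utilisation → still no organism matches.
Reversing H2S → still no organism matches.
Reversing ONPG → still no organism matches.
Reversing Lactose (to -) → unique match: Shigella flexneri.
Reversing Indole → still no organism matches.
Reversing VP → still no organism matches.

Lactose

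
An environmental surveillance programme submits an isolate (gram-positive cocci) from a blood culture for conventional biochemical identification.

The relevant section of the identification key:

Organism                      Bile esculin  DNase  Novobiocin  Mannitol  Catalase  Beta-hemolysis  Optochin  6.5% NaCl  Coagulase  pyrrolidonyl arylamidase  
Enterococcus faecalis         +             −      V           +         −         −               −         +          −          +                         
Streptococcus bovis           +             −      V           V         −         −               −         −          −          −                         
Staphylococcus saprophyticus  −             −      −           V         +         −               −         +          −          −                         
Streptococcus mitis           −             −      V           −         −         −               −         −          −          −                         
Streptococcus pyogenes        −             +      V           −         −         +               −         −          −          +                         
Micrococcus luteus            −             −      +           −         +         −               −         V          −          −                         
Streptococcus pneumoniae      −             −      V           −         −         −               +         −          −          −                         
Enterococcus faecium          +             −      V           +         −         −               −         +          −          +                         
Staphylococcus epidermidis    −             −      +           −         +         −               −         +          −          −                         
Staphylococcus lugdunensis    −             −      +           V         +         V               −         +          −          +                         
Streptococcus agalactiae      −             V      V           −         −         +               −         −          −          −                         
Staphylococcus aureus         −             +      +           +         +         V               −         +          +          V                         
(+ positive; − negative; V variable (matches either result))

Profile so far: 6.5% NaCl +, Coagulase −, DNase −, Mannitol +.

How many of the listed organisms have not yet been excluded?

Coagulase −: excludes Staphylococcus aureus — 11 left.
DNase −: excludes Streptococcus pyogenes — 10 left.
6.5% NaCl +: excludes Streptococcus bovis, Streptococcus mitis, Streptococcus pneumoniae, Streptococcus agalactiae — 6 left.
Mannitol +: excludes Micrococcus luteus, Staphylococcus epidermidis — 4 left.
Still consistent: Enterococcus faecalis, Enterococcus faecium, Staphylococcus lugdunensis, Staphylococcus saprophyticus.

4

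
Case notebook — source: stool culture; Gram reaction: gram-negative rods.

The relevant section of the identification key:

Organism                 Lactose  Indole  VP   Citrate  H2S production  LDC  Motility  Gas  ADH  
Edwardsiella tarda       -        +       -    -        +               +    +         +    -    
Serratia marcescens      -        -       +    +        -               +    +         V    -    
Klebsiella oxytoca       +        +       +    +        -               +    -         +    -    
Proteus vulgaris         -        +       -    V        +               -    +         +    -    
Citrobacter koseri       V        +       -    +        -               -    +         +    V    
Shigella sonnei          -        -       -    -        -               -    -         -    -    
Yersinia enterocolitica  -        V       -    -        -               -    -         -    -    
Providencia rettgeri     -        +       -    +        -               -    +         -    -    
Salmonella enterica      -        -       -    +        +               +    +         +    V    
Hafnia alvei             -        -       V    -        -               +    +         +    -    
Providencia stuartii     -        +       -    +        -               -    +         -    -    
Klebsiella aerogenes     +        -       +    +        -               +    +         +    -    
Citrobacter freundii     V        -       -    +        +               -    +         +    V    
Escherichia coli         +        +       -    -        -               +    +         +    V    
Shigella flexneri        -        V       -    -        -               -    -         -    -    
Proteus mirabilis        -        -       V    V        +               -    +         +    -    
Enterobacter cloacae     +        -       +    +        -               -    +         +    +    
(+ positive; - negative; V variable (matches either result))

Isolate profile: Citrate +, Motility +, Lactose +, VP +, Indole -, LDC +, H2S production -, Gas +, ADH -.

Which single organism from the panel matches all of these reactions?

LDC +: excludes 10 organisms — 7 left.
Lactose +: excludes Edwardsiella tarda, Serratia marcescens, Salmonella enterica, Hafnia alvei — 3 left.
Indole -: excludes Klebsiella oxytoca, Escherichia coli — 1 left.
H2S production -: the one remaining candidate is consistent.
ADH -: the one remaining candidate is consistent.
Citrate +: the one remaining candidate is consistent.
VP +: the one remaining candidate is consistent.
Motility +: the one remaining candidate is consistent.
Gas +: the one remaining candidate is consistent.

Klebsiella aerogenes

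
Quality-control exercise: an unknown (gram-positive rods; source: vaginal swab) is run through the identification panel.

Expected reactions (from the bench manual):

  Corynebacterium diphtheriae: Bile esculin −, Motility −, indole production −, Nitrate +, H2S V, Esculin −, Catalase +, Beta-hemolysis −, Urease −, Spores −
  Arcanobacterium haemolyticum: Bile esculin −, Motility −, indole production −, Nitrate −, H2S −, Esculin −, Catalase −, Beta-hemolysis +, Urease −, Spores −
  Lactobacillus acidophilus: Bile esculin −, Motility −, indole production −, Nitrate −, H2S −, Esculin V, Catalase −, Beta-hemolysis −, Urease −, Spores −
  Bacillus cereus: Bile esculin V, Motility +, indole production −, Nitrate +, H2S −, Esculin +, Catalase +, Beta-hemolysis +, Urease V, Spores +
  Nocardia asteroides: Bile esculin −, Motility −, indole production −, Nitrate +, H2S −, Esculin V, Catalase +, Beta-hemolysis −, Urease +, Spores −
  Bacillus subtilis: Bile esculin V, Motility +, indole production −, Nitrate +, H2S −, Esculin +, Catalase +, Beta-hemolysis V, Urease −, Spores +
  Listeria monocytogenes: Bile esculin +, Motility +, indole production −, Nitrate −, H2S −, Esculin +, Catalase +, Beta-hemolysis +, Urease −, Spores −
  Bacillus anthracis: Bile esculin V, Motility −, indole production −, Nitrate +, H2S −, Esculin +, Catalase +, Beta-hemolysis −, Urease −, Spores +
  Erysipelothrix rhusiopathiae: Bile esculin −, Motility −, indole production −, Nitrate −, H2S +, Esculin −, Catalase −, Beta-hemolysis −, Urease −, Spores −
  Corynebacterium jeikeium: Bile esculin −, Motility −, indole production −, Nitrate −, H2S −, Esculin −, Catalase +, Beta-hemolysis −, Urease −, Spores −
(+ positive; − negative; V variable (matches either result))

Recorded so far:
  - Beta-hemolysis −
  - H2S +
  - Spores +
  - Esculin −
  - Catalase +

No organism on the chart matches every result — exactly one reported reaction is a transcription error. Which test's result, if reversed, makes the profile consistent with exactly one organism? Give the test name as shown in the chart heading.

As reported, no row in the chart matches all 5 reactions.
Reversing Esculin → still no organism matches.
Reversing Catalase → still no organism matches.
Reversing Beta-hemolysis → still no organism matches.
Reversing H2S → still no organism matches.
Reversing Spores (to −) → unique match: Corynebacterium diphtheriae.

Spores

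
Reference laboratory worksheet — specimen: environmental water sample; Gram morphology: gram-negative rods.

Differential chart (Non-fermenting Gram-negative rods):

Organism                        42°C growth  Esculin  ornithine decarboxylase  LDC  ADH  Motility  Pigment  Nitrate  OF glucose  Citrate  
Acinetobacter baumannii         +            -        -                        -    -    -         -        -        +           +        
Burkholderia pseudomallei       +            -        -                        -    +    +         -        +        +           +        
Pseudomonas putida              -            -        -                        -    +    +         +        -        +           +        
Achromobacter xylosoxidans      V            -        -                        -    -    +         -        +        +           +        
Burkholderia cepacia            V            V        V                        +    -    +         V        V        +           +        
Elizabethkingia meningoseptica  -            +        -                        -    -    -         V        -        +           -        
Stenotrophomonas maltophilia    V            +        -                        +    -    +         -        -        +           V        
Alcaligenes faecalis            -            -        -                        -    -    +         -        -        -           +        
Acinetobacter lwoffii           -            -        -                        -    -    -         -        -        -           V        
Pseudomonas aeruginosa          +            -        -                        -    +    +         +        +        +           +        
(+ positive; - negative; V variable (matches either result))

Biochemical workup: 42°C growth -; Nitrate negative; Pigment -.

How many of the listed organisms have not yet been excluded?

5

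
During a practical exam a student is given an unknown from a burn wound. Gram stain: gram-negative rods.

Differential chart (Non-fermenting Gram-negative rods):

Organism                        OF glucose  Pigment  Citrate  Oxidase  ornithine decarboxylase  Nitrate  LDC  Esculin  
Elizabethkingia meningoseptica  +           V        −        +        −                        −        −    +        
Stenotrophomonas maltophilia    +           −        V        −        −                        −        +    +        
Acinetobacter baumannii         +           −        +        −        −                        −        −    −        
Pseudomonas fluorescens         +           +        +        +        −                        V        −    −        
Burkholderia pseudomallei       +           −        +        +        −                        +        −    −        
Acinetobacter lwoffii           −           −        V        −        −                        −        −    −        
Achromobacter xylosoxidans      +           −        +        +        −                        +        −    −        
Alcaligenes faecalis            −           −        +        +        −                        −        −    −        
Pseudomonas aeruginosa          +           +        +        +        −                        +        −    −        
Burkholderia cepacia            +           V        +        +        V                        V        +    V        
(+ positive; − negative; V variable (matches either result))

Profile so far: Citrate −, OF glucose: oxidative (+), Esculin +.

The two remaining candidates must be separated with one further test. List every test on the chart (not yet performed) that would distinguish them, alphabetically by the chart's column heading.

Esculin +: excludes 7 organisms — 3 left.
Citrate −: excludes Burkholderia cepacia — 2 left.
OF glucose +: all 2 remaining candidates are consistent.
Two candidates remain: Elizabethkingia meningoseptica and Stenotrophomonas maltophilia.
  Pigment: V vs − — variable for at least one, does not separate.
  Oxidase: Elizabethkingia meningoseptica +, Stenotrophomonas maltophilia − — discriminates.
  ornithine decarboxylase: − vs − — same for both, does not separate.
  Nitrate: − vs − — same for both, does not separate.
  LDC: Elizabethkingia meningoseptica −, Stenotrophomonas maltophilia + — discriminates.

LDC, Oxidase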